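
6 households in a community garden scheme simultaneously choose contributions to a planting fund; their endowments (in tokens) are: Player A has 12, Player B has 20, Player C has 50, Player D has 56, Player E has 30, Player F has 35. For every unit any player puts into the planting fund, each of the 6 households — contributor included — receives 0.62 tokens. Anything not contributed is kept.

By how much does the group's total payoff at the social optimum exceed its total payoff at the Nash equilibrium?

552.16 tokens

The private return per contributed unit is 0.62 < 1 for everyone, so the Nash equilibrium is zero contribution and the group total is Σ E_j = 12 + 20 + 50 + 56 + 30 + 35 = 203.
Each contributed unit returns 3.720 to the group, so the social optimum is full contribution by everyone: group total = 3.720 × 203 = 755.16.
Efficiency loss = (3.720 − 1) × 203 = 552.16.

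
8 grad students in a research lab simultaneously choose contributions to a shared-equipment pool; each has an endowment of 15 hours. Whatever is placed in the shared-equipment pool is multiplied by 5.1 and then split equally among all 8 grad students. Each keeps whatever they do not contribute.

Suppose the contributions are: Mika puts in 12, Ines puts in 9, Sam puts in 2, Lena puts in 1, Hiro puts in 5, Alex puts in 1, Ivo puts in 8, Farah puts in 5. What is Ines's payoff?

Total contributed: 12 + 9 + 2 + 1 + 5 + 1 + 8 + 5 = 43.
Each receives 5.1 × 43 / 8 = 27.41 from the shared-equipment pool.
Ines keeps 15 − 9 = 6, so Ines's payoff is 6 + 27.41 = 33.41.

33.41 hours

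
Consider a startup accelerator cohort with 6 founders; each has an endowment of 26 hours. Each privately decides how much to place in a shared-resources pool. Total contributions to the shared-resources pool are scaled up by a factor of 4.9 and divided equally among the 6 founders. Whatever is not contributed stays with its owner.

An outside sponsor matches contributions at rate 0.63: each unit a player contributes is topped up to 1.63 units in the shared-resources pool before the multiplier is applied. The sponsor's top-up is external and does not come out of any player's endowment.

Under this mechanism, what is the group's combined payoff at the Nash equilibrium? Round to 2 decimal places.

1245.97 hours

With the mechanism, a contributed unit returns 4.9 × 1.63 / 6 = 1.3312 per unit of net cost to the contributor — now above 1 — so contributing fully is weakly dominant for every player.
At the Nash equilibrium everyone contributes 26. Group total payoff = 4.9 × 1.63 × 156 = 1245.97.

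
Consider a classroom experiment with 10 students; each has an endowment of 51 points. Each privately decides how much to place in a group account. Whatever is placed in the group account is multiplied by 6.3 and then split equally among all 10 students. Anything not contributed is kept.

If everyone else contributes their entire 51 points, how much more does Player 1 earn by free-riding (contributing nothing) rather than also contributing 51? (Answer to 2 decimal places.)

Switching from a contribution of 51 to 0 lets Player 1 keep an extra 51 points, but lowers the group account by 51, which costs Player 1 their own share of that drop: 6.3/10 × 51 = 32.13.
Net gain = 51 − 32.13 = 18.87. The private return per contributed unit (0.6300) is below 1, so free-riding is indeed the best response regardless of what the others do.

18.87 points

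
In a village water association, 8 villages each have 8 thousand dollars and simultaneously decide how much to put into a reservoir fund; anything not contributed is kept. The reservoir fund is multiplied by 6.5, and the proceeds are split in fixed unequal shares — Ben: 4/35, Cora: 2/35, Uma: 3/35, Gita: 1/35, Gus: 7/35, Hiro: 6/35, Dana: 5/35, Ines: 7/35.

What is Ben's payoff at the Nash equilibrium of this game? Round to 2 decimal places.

25.83 thousand dollars

Each unit j contributes comes back to j as 6.5 × (j's share), so j prefers to contribute only if that share exceeds 1/6.5 = 0.1538; otherwise keeping the unit dominates.
Gus, Hiro and Ines clear that bar, contributing 8 each; the remaining 5 contribute 0. Total contributed: 24.
Ben keeps 8 and receives 6.5 × 24 × 4/35 = 17.83 from the reservoir fund, for a payoff of 25.83.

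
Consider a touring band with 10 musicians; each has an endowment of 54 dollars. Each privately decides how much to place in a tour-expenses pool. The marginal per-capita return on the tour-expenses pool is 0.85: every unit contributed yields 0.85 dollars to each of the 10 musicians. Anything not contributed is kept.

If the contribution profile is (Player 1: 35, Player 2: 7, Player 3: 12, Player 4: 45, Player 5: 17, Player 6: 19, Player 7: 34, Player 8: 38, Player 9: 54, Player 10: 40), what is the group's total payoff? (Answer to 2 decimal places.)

Total contributed: 35 + 7 + 12 + 45 + 17 + 19 + 34 + 38 + 54 + 40 = 301; total kept: 10 × 54 − 301 = 239.
The tour-expenses pool pays out 0.85 × 10 × 301 = 2558.50 in aggregate.
Group total = 239 + 2558.50 = 2797.50.

2797.50 dollars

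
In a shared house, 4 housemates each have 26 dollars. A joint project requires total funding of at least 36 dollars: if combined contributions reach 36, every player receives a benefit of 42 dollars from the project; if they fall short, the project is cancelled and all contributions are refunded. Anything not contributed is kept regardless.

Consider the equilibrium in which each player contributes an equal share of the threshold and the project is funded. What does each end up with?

Equal share of the threshold: 36/4 = 9.
At this profile no one gains by cutting their contribution: any cut drops the total below 36, the project is cancelled, contributions are refunded, and the deviator ends with 26, which is less than 26 − 9 + 42 = 59. Contributing more than 9 just wastes the excess. So contributing exactly 9 is a best response.
Each player's payoff: 26 − 9 + 42 = 59.

59 dollars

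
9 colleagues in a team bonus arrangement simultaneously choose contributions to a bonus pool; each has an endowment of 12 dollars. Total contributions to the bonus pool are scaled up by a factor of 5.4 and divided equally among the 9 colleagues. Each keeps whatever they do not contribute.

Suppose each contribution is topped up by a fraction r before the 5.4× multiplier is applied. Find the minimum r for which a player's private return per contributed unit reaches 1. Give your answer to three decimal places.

0.667

With matching at rate r, one contributed unit becomes (1 + r) in the bonus pool and returns 5.4 × (1 + r) / 9 to the contributor.
Setting this equal to 1: 1 + r = 9/5.4 = 1.6667.
So the minimum matching rate is r = 1.6667 − 1 = 0.667.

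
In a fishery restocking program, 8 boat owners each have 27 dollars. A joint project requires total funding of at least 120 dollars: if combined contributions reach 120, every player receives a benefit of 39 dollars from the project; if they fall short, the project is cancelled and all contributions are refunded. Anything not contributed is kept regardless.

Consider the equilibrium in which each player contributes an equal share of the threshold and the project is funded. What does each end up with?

Equal share of the threshold: 120/8 = 15.
At this profile no one gains by cutting their contribution: any cut drops the total below 120, the project is cancelled, contributions are refunded, and the deviator ends with 27, which is less than 27 − 15 + 39 = 51. Contributing more than 15 just wastes the excess. So contributing exactly 15 is a best response.
Each player's payoff: 27 − 15 + 39 = 51.

51 dollars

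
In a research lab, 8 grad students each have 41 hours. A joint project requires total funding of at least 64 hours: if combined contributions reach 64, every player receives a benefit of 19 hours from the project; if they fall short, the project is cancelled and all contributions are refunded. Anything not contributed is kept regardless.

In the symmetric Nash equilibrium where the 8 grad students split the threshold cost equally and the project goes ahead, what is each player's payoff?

Equal share of the threshold: 64/8 = 8.
At this profile no one gains by cutting their contribution: any cut drops the total below 64, the project is cancelled, contributions are refunded, and the deviator ends with 41, which is less than 41 − 8 + 19 = 52. Contributing more than 8 just wastes the excess. So contributing exactly 8 is a best response.
Each player's payoff: 41 − 8 + 19 = 52.

52 hours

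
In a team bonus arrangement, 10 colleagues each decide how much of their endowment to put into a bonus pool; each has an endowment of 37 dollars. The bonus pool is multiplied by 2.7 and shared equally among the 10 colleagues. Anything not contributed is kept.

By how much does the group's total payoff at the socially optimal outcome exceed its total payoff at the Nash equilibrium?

Each contributed unit returns 2.7/10 = 0.2700 to its contributor — below 1 — so contributing 0 is dominant for every player. At the Nash equilibrium everyone keeps their 37, and the group total is 10 × 37 = 370.
Each contributed unit returns 2.700 to the group as a whole (0.2700 to each of 10 players), which exceeds 1, so the social optimum is full contribution: group total = 2.700 × 370 = 999.00.
Efficiency loss = 999.00 − 370 = 629.00.

629.00 dollars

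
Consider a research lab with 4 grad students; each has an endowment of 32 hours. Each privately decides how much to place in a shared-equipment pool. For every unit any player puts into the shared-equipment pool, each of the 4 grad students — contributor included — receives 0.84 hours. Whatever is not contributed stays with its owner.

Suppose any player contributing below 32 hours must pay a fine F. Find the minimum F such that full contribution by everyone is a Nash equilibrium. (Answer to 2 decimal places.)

Given the others contribute fully, the best deviation is to contribute 0 (any partial contribution still incurs the fine and gives up units whose private return 0.84 is below 1).
Deviating from 32 to 0 saves 32 hours but forfeits the deviator's share of the drop in the shared-equipment pool: 0.84 × 32 = 26.88.
So the deviation gain is 32 − 26.88 = 5.12, and the fine must be at least 5.12 hours to wipe it out.

5.12 hours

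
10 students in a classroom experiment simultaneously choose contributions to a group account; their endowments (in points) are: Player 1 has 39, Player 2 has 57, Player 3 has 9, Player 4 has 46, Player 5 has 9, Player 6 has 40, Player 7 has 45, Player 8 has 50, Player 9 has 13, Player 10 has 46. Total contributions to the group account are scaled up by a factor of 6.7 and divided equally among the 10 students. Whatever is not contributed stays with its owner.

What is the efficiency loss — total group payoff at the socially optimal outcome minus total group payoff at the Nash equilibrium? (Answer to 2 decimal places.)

The private return per contributed unit is 6.7/10 = 0.6700 < 1 for every player regardless of endowment, so the Nash equilibrium is zero contribution and the group total is Σ E_j = 39 + 57 + 9 + 46 + 9 + 40 + 45 + 50 + 13 + 46 = 354.
Each contributed unit returns 6.700 to the group, so the social optimum is full contribution by everyone: group total = 6.700 × 354 = 2371.80.
Efficiency loss = (6.700 − 1) × 354 = 2017.80.

2017.80 points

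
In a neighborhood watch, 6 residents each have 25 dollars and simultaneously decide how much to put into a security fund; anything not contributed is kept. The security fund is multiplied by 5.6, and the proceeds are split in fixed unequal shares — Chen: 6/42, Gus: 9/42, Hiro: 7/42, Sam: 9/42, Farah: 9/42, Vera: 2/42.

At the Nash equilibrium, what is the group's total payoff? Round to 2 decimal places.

495.00 dollars

Each unit j contributes comes back to j as 5.6 × (j's share), so j prefers to contribute only if that share exceeds 1/5.6 = 0.1786; otherwise keeping the unit dominates.
Gus, Sam and Farah clear that bar, contributing 25 each; the remaining 3 contribute 0. Total contributed: 75.
The security fund pays out 5.6 × 75 = 420.00 in total (split across the unequal shares, but the aggregate is all that matters for the group sum).
The 3 free-riders keep 25 each, adding 75. Group total = 75 + 420.00 = 495.00.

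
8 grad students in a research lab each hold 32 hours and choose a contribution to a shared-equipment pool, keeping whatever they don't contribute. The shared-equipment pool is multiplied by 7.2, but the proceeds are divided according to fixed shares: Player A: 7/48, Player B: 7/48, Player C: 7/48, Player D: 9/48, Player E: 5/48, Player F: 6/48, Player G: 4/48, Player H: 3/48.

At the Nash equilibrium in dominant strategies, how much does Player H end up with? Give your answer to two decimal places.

89.60 hours

Each unit j contributes comes back to j as 7.2 × (j's share), so j prefers to contribute only if that share exceeds 1/7.2 = 0.1389; otherwise keeping the unit dominates.
The shares above 0.1389 belong to Player A, Player B, Player C and Player D, contributing 32 each; the remaining 4 contribute 0. Total contributed: 128.
Player H keeps 32 and receives 7.2 × 128 × 3/48 = 57.60 from the shared-equipment pool, for a payoff of 89.60.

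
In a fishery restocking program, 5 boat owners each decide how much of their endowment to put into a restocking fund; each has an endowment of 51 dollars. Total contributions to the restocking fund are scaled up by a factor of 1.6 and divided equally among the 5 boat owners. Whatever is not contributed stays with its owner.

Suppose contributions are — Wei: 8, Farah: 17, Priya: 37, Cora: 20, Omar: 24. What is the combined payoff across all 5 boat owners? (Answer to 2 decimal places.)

318.60 dollars

Total contributed: 8 + 17 + 37 + 20 + 24 = 106; total kept: 5 × 51 − 106 = 149.
The restocking fund pays out 1.6 × 106 = 169.60 in aggregate.
Group total = 149 + 169.60 = 318.60.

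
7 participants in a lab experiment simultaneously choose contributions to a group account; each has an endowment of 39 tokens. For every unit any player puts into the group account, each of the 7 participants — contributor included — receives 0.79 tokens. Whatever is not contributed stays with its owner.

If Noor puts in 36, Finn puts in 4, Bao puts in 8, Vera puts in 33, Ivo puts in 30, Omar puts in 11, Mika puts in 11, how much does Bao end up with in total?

Total contributed: 36 + 4 + 8 + 33 + 30 + 11 + 11 = 133.
Each receives 0.79 × 133 = 105.07 from the group account.
Bao keeps 39 − 8 = 31, so Bao's payoff is 31 + 105.07 = 136.07.

136.07 tokens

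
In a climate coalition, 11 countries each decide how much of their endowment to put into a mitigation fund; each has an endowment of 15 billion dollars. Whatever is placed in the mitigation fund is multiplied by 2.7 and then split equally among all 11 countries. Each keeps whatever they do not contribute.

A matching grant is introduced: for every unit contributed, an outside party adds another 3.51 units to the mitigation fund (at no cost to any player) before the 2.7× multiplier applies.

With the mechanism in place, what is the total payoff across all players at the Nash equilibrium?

2009.21 billion dollars

Under the mechanism each unit contributed yields 2.7 × 4.51 / 11 = 1.1070 back to its contributor per unit of net cost, which exceeds 1, making full contribution the dominant choice for everyone.
At the Nash equilibrium everyone contributes 15. Group total payoff = 2.7 × 4.51 × 165 = 2009.21.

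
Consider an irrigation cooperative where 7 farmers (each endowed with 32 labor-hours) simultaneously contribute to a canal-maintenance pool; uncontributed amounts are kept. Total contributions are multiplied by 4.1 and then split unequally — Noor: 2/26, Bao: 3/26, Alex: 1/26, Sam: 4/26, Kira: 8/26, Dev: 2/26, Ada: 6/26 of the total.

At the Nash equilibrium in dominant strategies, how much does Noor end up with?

42.09 labor-hours

Player j's private return per contributed unit is 4.1 × (j's share). Contributing is weakly dominant for j when that share is at least 1/4.1 = 0.2439, and contributing 0 is dominant otherwise.
Kira alone (share 8/26) is above the threshold, contributing 32; the remaining 6 contribute 0. Total contributed: 32.
Noor keeps 32 and receives 4.1 × 32 × 2/26 = 10.09 from the canal-maintenance pool, for a payoff of 42.09.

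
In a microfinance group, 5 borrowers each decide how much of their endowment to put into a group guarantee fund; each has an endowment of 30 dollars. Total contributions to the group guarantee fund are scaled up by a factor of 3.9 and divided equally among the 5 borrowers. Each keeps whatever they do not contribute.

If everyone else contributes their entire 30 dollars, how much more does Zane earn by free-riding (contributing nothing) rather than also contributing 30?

Switching from a contribution of 30 to 0 lets Zane keep an extra 30 dollars, but lowers the group guarantee fund by 30, which costs Zane their own share of that drop: 3.9/5 × 30 = 23.40.
Net gain = 30 − 23.40 = 6.60. The private return per contributed unit (0.7800) is below 1, so free-riding is indeed the best response regardless of what the others do.

6.60 dollars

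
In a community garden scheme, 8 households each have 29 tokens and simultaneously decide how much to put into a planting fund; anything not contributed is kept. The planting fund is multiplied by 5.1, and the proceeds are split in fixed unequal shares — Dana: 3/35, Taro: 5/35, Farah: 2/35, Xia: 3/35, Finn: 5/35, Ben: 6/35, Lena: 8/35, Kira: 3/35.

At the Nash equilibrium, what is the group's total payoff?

Each unit j contributes comes back to j as 5.1 × (j's share), so j prefers to contribute only if that share exceeds 1/5.1 = 0.1961; otherwise keeping the unit dominates.
Lena alone (share 8/35) is above the threshold, contributing 29; the remaining 7 contribute 0. Total contributed: 29.
The planting fund pays out 5.1 × 29 = 147.90 in total (split across the unequal shares, but the aggregate is all that matters for the group sum).
The 7 free-riders keep 29 each, adding 203. Group total = 203 + 147.90 = 350.90.

350.90 tokens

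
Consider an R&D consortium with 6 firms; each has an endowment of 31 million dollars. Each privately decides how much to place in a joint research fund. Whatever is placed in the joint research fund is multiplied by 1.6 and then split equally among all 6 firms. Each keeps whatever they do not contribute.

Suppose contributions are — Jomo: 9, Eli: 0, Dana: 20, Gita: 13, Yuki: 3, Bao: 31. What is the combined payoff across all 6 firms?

Total contributed: 9 + 0 + 20 + 13 + 3 + 31 = 76; total kept: 6 × 31 − 76 = 110.
The joint research fund pays out 1.6 × 76 = 121.60 in aggregate.
Group total = 110 + 121.60 = 231.60.

231.60 million dollars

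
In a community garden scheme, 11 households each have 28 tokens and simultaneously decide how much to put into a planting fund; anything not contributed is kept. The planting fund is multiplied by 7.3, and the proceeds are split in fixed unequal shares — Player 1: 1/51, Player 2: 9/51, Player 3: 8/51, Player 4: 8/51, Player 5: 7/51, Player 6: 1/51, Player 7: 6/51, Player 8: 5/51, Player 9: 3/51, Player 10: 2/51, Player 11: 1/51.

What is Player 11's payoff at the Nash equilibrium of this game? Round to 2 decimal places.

44.03 tokens

Player j's private return per contributed unit is 7.3 × (j's share). Contributing is weakly dominant for j when that share is at least 1/7.3 = 0.1370, and contributing 0 is dominant otherwise.
Player 2, Player 3, Player 4 and Player 5 clear that bar, contributing 28 each; the remaining 7 contribute 0. Total contributed: 112.
Player 11 keeps 28 and receives 7.3 × 112 × 1/51 = 16.03 from the planting fund, for a payoff of 44.03.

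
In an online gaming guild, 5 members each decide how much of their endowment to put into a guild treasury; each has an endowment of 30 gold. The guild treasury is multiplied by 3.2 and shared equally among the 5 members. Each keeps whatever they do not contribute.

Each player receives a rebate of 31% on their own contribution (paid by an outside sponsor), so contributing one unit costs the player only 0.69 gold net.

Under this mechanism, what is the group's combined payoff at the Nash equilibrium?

150.00 gold

Even with the mechanism, each unit contributed returns only (3.2/5) / 0.69 = 0.9275 per unit of net cost, so contributing nothing is still dominant.
Everyone keeps their endowment and the group total is 5 × 30 = 150.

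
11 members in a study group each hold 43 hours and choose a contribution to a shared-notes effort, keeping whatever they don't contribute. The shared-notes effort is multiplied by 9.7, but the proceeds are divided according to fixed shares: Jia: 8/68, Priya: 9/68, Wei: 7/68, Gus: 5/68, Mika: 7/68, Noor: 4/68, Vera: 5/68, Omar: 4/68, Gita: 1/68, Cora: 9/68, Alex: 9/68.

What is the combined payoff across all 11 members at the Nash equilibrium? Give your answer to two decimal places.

1969.40 hours

A player with share s gets back 9.7·s per unit contributed, so full contribution is dominant for anyone with s > 1/9.7 = 0.1031 and zero contribution is dominant for anyone below.
Jia, Priya, Cora and Alex clear that bar, contributing 43 each; the remaining 7 contribute 0. Total contributed: 172.
The shared-notes effort pays out 9.7 × 172 = 1668.40 in total (split across the unequal shares, but the aggregate is all that matters for the group sum).
The 7 free-riders keep 43 each, adding 301. Group total = 301 + 1668.40 = 1969.40.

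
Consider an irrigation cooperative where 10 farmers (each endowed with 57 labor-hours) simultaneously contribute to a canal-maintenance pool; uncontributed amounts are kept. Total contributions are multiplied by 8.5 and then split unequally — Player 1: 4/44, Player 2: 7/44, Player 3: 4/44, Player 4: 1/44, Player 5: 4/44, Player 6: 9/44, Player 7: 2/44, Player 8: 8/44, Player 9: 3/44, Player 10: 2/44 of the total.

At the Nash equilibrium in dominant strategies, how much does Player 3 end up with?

Each unit j contributes comes back to j as 8.5 × (j's share), so j prefers to contribute only if that share exceeds 1/8.5 = 0.1176; otherwise keeping the unit dominates.
The shares above 0.1176 belong to Player 2, Player 6 and Player 8, contributing 57 each; the remaining 7 contribute 0. Total contributed: 171.
Player 3 keeps 57 and receives 8.5 × 171 × 4/44 = 132.14 from the canal-maintenance pool, for a payoff of 189.14.

189.14 labor-hours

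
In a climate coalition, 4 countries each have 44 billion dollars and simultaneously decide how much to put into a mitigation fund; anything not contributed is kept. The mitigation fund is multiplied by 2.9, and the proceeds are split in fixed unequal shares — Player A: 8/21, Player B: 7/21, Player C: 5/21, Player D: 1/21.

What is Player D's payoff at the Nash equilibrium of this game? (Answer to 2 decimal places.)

Each unit j contributes comes back to j as 2.9 × (j's share), so j prefers to contribute only if that share exceeds 1/2.9 = 0.3448; otherwise keeping the unit dominates.
Only Player A (8/21) clears that bar, contributing 44; the remaining 3 contribute 0. Total contributed: 44.
Player D keeps 44 and receives 2.9 × 44 × 1/21 = 6.08 from the mitigation fund, for a payoff of 50.08.

50.08 billion dollars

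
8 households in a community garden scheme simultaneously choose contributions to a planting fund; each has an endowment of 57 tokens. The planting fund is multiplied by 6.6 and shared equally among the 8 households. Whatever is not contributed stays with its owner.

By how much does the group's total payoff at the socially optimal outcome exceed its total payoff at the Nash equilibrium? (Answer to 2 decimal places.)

Each contributed unit returns 6.6/8 = 0.8250 to its contributor — below 1 — so contributing 0 is dominant for every player. At the Nash equilibrium everyone keeps their 57, and the group total is 8 × 57 = 456.
Each contributed unit returns 6.600 to the group as a whole (0.8250 to each of 8 players), which exceeds 1, so the social optimum is full contribution: group total = 6.600 × 456 = 3009.60.
Efficiency loss = 3009.60 − 456 = 2553.60.

2553.60 tokens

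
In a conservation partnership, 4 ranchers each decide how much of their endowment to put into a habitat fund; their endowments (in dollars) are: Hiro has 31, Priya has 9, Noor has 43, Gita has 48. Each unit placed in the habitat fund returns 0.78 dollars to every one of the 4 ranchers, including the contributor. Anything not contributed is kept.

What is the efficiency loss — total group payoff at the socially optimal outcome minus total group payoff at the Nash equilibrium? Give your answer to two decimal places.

277.72 dollars

The private return per contributed unit is 0.78 < 1 for everyone, so the Nash equilibrium is zero contribution and the group total is Σ E_j = 31 + 9 + 43 + 48 = 131.
Each contributed unit returns 3.120 to the group, so the social optimum is full contribution by everyone: group total = 3.120 × 131 = 408.72.
Efficiency loss = (3.120 − 1) × 131 = 277.72.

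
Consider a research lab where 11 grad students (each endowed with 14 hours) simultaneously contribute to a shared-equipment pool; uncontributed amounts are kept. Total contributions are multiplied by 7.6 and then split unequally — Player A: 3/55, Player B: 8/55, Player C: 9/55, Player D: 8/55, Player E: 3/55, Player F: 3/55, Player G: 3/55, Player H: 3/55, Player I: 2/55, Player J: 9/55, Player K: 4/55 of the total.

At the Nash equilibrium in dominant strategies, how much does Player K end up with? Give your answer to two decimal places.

44.95 hours

For player j, contributing a unit is worthwhile iff 7.6 × (j's share) ≥ 1, i.e. iff j's share is at least 0.1316.
Player B, Player C, Player D and Player J clear that bar, contributing 14 each; the remaining 7 contribute 0. Total contributed: 56.
Player K keeps 14 and receives 7.6 × 56 × 4/55 = 30.95 from the shared-equipment pool, for a payoff of 44.95.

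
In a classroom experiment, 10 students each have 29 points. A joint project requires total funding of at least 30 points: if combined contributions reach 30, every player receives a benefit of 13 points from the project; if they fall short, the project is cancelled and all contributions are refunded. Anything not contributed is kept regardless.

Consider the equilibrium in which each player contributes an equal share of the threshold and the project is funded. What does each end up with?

Equal share of the threshold: 30/10 = 3.
At this profile no one gains by cutting their contribution: any cut drops the total below 30, the project is cancelled, contributions are refunded, and the deviator ends with 29, which is less than 29 − 3 + 13 = 39. Contributing more than 3 just wastes the excess. So contributing exactly 3 is a best response.
Each player's payoff: 29 − 3 + 13 = 39.

39 points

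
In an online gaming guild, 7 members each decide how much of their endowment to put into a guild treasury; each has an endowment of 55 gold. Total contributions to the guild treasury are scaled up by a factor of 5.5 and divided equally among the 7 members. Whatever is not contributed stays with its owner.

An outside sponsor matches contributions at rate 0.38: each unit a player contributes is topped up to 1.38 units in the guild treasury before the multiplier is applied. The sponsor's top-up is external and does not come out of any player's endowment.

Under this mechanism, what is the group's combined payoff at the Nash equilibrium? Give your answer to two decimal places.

Under the mechanism each unit contributed yields 5.5 × 1.38 / 7 = 1.0843 back to its contributor per unit of net cost, which exceeds 1, making full contribution the dominant choice for everyone.
At the Nash equilibrium everyone contributes 55. Group total payoff = 5.5 × 1.38 × 385 = 2922.15.

2922.15 gold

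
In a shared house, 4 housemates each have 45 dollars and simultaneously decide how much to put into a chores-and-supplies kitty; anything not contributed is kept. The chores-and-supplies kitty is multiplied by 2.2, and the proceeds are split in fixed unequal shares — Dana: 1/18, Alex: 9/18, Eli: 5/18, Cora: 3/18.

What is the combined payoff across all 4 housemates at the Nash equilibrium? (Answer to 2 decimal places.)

234.00 dollars

Player j's private return per contributed unit is 2.2 × (j's share). Contributing is weakly dominant for j when that share is at least 1/2.2 = 0.4545, and contributing 0 is dominant otherwise.
Alex alone (share 9/18) is above the threshold, contributing 45; the remaining 3 contribute 0. Total contributed: 45.
The chores-and-supplies kitty pays out 2.2 × 45 = 99.00 in total (split across the unequal shares, but the aggregate is all that matters for the group sum).
The 3 free-riders keep 45 each, adding 135. Group total = 135 + 99.00 = 234.00.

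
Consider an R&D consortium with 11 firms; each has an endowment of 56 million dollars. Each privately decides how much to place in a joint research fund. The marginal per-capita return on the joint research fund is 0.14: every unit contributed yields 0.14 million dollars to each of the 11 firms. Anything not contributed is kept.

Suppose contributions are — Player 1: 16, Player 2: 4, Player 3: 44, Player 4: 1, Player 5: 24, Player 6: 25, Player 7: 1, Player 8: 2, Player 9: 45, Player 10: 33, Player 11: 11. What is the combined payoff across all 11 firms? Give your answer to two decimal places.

727.24 million dollars

Total contributed: 16 + 4 + 44 + 1 + 24 + 25 + 1 + 2 + 45 + 33 + 11 = 206; total kept: 11 × 56 − 206 = 410.
The joint research fund pays out 0.14 × 11 × 206 = 317.24 in aggregate.
Group total = 410 + 317.24 = 727.24.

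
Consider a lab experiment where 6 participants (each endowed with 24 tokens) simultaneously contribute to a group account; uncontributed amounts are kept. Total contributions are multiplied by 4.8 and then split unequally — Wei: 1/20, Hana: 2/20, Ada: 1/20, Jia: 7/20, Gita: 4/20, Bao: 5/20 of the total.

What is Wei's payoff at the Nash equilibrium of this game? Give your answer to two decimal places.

35.52 tokens

Each unit j contributes comes back to j as 4.8 × (j's share), so j prefers to contribute only if that share exceeds 1/4.8 = 0.2083; otherwise keeping the unit dominates.
Jia and Bao clear that bar, contributing 24 each; the remaining 4 contribute 0. Total contributed: 48.
Wei keeps 24 and receives 4.8 × 48 × 1/20 = 11.52 from the group account, for a payoff of 35.52.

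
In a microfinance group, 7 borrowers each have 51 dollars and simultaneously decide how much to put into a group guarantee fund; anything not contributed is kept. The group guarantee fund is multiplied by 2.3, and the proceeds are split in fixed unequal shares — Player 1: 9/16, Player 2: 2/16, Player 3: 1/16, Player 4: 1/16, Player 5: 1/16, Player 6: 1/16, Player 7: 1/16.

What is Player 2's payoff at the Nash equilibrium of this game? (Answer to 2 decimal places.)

65.66 dollars

For player j, contributing a unit is worthwhile iff 2.3 × (j's share) ≥ 1, i.e. iff j's share is at least 0.4348.
Player 1 alone (share 9/16) is above the threshold, contributing 51; the remaining 6 contribute 0. Total contributed: 51.
Player 2 keeps 51 and receives 2.3 × 51 × 2/16 = 14.66 from the group guarantee fund, for a payoff of 65.66.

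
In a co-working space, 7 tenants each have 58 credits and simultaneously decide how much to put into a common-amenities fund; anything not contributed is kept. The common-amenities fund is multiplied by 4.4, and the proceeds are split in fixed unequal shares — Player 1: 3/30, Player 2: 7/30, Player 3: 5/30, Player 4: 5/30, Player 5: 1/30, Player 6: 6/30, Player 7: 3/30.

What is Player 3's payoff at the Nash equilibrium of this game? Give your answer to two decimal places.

100.53 credits

Player j's private return per contributed unit is 4.4 × (j's share). Contributing is weakly dominant for j when that share is at least 1/4.4 = 0.2273, and contributing 0 is dominant otherwise.
The only share above 0.2273 is Player 2's 7/30, contributing 58; the remaining 6 contribute 0. Total contributed: 58.
Player 3 keeps 58 and receives 4.4 × 58 × 5/30 = 42.53 from the common-amenities fund, for a payoff of 100.53.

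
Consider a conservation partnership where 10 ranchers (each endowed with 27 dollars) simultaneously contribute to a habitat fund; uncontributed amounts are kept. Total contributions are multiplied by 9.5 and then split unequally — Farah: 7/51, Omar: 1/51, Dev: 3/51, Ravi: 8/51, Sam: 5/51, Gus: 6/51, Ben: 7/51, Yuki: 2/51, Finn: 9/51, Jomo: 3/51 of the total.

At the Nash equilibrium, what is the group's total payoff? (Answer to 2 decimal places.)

A player with share s gets back 9.5·s per unit contributed, so full contribution is dominant for anyone with s > 1/9.5 = 0.1053 and zero contribution is dominant for anyone below.
The shares above 0.1053 belong to Farah, Ravi, Gus, Ben and Finn, contributing 27 each; the remaining 5 contribute 0. Total contributed: 135.
The habitat fund pays out 9.5 × 135 = 1282.50 in total (split across the unequal shares, but the aggregate is all that matters for the group sum).
The 5 free-riders keep 27 each, adding 135. Group total = 135 + 1282.50 = 1417.50.

1417.50 dollars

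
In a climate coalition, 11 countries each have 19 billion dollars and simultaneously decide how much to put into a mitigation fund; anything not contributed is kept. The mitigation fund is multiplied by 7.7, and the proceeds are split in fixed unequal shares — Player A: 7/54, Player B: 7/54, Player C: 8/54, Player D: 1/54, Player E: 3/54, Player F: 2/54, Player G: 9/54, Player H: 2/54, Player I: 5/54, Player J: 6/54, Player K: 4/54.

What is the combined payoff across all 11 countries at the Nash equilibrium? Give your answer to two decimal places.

463.60 billion dollars

For player j, contributing a unit is worthwhile iff 7.7 × (j's share) ≥ 1, i.e. iff j's share is at least 0.1299.
The shares above 0.1299 belong to Player C and Player G, contributing 19 each; the remaining 9 contribute 0. Total contributed: 38.
The mitigation fund pays out 7.7 × 38 = 292.60 in total (split across the unequal shares, but the aggregate is all that matters for the group sum).
The 9 free-riders keep 19 each, adding 171. Group total = 171 + 292.60 = 463.60.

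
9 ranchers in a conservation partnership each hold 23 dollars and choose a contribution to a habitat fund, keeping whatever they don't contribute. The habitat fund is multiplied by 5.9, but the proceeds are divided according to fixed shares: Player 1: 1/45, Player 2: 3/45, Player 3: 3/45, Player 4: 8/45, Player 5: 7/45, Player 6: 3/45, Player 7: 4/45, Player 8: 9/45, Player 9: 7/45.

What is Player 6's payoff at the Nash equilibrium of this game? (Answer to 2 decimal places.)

41.09 dollars

Player j's private return per contributed unit is 5.9 × (j's share). Contributing is weakly dominant for j when that share is at least 1/5.9 = 0.1695, and contributing 0 is dominant otherwise.
The shares above 0.1695 belong to Player 4 and Player 8, contributing 23 each; the remaining 7 contribute 0. Total contributed: 46.
Player 6 keeps 23 and receives 5.9 × 46 × 3/45 = 18.09 from the habitat fund, for a payoff of 41.09.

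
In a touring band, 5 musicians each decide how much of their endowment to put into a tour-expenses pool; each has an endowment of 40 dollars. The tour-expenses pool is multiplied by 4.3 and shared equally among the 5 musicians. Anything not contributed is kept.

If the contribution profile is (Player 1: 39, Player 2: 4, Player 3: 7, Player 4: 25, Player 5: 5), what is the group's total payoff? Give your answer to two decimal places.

Total contributed: 39 + 4 + 7 + 25 + 5 = 80; total kept: 5 × 40 − 80 = 120.
The tour-expenses pool pays out 4.3 × 80 = 344.00 in aggregate.
Group total = 120 + 344.00 = 464.00.

464.00 dollars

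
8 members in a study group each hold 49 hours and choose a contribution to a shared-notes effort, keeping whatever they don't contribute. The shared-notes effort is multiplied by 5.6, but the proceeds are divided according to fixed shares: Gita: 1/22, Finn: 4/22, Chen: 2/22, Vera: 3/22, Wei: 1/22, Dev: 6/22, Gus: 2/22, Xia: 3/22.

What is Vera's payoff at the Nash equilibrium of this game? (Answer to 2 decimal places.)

123.84 hours

A player with share s gets back 5.6·s per unit contributed, so full contribution is dominant for anyone with s > 1/5.6 = 0.1786 and zero contribution is dominant for anyone below.
The shares above 0.1786 belong to Finn and Dev, contributing 49 each; the remaining 6 contribute 0. Total contributed: 98.
Vera keeps 49 and receives 5.6 × 98 × 3/22 = 74.84 from the shared-notes effort, for a payoff of 123.84.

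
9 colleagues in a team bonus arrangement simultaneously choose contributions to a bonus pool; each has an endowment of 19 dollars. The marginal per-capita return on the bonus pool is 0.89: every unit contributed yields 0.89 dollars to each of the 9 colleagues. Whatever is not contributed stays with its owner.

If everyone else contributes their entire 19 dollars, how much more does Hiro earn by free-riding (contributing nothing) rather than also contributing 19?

2.09 dollars

Switching from a contribution of 19 to 0 lets Hiro keep an extra 19 dollars, but lowers the bonus pool by 19, which costs Hiro their own share of that drop: 0.89 × 19 = 16.91.
Net gain = 19 − 16.91 = 2.09. The private return per contributed unit (0.89) is below 1, so free-riding is indeed the best response regardless of what the others do.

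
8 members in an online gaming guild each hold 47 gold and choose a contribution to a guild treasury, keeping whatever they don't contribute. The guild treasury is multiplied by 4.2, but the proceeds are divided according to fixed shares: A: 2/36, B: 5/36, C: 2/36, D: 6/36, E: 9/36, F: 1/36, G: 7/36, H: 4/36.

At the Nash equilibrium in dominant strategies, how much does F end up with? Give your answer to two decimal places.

52.48 gold

Player j's private return per contributed unit is 4.2 × (j's share). Contributing is weakly dominant for j when that share is at least 1/4.2 = 0.2381, and contributing 0 is dominant otherwise.
E alone (share 9/36) is above the threshold, contributing 47; the remaining 7 contribute 0. Total contributed: 47.
F keeps 47 and receives 4.2 × 47 × 1/36 = 5.48 from the guild treasury, for a payoff of 52.48.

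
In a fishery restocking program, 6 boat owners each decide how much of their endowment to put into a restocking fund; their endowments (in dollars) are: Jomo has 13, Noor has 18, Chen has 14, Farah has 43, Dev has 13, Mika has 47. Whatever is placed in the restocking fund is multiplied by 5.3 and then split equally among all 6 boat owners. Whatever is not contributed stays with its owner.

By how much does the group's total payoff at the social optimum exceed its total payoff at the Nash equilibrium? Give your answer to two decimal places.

The private return per contributed unit is 5.3/6 = 0.8833 < 1 for every player regardless of endowment, so the Nash equilibrium is zero contribution and the group total is Σ E_j = 13 + 18 + 14 + 43 + 13 + 47 = 148.
Each contributed unit returns 5.300 to the group, so the social optimum is full contribution by everyone: group total = 5.300 × 148 = 784.40.
Efficiency loss = (5.300 − 1) × 148 = 636.40.

636.40 dollars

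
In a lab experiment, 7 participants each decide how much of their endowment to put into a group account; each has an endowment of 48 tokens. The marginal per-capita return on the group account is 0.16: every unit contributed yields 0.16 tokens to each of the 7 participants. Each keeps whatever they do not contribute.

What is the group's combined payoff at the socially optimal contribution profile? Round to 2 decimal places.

376.32 tokens

Each contributed unit returns 1.120 to the group as a whole (0.16 to each of 7 players), which exceeds 1, so the social optimum is full contribution: group total = 1.120 × 336 = 376.32.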